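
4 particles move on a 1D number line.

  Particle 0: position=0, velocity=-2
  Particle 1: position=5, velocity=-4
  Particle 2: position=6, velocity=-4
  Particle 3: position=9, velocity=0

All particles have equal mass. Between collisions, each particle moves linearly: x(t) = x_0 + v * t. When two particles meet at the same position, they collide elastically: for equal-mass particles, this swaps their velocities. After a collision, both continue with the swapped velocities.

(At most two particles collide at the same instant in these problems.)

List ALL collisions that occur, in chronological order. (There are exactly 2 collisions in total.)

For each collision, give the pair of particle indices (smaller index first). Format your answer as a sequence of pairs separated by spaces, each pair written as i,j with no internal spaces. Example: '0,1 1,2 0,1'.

Collision at t=5/2: particles 0 and 1 swap velocities; positions: p0=-5 p1=-5 p2=-4 p3=9; velocities now: v0=-4 v1=-2 v2=-4 v3=0
Collision at t=3: particles 1 and 2 swap velocities; positions: p0=-7 p1=-6 p2=-6 p3=9; velocities now: v0=-4 v1=-4 v2=-2 v3=0

Answer: 0,1 1,2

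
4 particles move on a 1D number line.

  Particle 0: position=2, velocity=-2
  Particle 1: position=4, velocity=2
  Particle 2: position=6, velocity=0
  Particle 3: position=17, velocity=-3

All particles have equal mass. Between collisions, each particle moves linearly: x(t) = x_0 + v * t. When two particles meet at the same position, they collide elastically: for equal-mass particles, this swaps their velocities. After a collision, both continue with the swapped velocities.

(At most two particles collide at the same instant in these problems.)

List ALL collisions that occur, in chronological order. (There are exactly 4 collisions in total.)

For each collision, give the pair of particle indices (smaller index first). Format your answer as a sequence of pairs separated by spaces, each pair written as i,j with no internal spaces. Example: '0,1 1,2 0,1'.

Collision at t=1: particles 1 and 2 swap velocities; positions: p0=0 p1=6 p2=6 p3=14; velocities now: v0=-2 v1=0 v2=2 v3=-3
Collision at t=13/5: particles 2 and 3 swap velocities; positions: p0=-16/5 p1=6 p2=46/5 p3=46/5; velocities now: v0=-2 v1=0 v2=-3 v3=2
Collision at t=11/3: particles 1 and 2 swap velocities; positions: p0=-16/3 p1=6 p2=6 p3=34/3; velocities now: v0=-2 v1=-3 v2=0 v3=2
Collision at t=15: particles 0 and 1 swap velocities; positions: p0=-28 p1=-28 p2=6 p3=34; velocities now: v0=-3 v1=-2 v2=0 v3=2

Answer: 1,2 2,3 1,2 0,1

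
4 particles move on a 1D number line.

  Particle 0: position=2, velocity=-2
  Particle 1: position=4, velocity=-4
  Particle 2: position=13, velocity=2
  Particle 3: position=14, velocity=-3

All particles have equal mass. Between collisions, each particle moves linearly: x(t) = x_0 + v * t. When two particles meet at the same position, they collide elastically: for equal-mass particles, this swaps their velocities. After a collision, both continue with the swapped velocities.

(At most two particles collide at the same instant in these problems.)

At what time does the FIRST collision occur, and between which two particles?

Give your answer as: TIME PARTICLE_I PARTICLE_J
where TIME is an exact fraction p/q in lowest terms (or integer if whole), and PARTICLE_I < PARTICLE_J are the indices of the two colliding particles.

Answer: 1/5 2 3

Derivation:
Pair (0,1): pos 2,4 vel -2,-4 -> gap=2, closing at 2/unit, collide at t=1
Pair (1,2): pos 4,13 vel -4,2 -> not approaching (rel speed -6 <= 0)
Pair (2,3): pos 13,14 vel 2,-3 -> gap=1, closing at 5/unit, collide at t=1/5
Earliest collision: t=1/5 between 2 and 3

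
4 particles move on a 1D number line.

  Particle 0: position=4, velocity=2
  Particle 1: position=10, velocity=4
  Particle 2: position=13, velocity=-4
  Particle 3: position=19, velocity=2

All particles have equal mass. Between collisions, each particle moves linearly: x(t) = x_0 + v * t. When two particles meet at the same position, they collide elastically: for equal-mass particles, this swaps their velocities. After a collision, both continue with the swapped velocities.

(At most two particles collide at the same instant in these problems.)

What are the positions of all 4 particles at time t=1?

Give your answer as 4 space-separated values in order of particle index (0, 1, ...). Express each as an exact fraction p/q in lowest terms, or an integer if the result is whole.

Answer: 6 9 14 21

Derivation:
Collision at t=3/8: particles 1 and 2 swap velocities; positions: p0=19/4 p1=23/2 p2=23/2 p3=79/4; velocities now: v0=2 v1=-4 v2=4 v3=2
Advance to t=1 (no further collisions before then); velocities: v0=2 v1=-4 v2=4 v3=2; positions = 6 9 14 21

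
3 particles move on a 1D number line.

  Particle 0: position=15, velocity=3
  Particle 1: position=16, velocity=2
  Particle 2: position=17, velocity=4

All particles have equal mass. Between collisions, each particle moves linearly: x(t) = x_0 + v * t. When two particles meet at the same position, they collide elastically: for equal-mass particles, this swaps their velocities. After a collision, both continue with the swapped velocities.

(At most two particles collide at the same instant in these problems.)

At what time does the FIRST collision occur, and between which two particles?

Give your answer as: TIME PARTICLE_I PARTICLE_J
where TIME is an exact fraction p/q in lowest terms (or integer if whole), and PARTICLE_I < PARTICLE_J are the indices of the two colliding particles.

Answer: 1 0 1

Derivation:
Pair (0,1): pos 15,16 vel 3,2 -> gap=1, closing at 1/unit, collide at t=1
Pair (1,2): pos 16,17 vel 2,4 -> not approaching (rel speed -2 <= 0)
Earliest collision: t=1 between 0 and 1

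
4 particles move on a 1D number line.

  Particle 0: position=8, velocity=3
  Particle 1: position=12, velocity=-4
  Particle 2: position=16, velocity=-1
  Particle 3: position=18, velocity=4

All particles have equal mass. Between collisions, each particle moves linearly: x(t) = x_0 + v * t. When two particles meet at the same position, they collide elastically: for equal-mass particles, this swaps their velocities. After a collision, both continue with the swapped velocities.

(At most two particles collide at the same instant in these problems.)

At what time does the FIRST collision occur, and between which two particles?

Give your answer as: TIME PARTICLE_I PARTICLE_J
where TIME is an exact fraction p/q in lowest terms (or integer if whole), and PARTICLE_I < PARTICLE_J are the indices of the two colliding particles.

Pair (0,1): pos 8,12 vel 3,-4 -> gap=4, closing at 7/unit, collide at t=4/7
Pair (1,2): pos 12,16 vel -4,-1 -> not approaching (rel speed -3 <= 0)
Pair (2,3): pos 16,18 vel -1,4 -> not approaching (rel speed -5 <= 0)
Earliest collision: t=4/7 between 0 and 1

Answer: 4/7 0 1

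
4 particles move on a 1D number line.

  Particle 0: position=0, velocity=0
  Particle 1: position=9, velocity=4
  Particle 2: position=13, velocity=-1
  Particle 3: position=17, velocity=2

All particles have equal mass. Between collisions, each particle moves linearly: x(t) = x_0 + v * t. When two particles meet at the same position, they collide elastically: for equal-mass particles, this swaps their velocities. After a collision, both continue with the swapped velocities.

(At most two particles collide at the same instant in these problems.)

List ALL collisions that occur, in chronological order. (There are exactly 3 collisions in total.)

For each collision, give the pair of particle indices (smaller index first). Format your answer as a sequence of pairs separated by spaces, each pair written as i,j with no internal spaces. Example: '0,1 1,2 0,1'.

Collision at t=4/5: particles 1 and 2 swap velocities; positions: p0=0 p1=61/5 p2=61/5 p3=93/5; velocities now: v0=0 v1=-1 v2=4 v3=2
Collision at t=4: particles 2 and 3 swap velocities; positions: p0=0 p1=9 p2=25 p3=25; velocities now: v0=0 v1=-1 v2=2 v3=4
Collision at t=13: particles 0 and 1 swap velocities; positions: p0=0 p1=0 p2=43 p3=61; velocities now: v0=-1 v1=0 v2=2 v3=4

Answer: 1,2 2,3 0,1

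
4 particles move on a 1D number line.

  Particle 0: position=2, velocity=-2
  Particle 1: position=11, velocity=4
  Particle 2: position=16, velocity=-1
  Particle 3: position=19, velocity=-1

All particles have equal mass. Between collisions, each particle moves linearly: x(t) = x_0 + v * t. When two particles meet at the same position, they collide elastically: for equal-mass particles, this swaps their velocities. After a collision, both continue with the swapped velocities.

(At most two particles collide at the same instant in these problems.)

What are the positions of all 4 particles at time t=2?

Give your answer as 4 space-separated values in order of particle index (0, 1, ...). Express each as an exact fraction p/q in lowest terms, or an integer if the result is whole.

Collision at t=1: particles 1 and 2 swap velocities; positions: p0=0 p1=15 p2=15 p3=18; velocities now: v0=-2 v1=-1 v2=4 v3=-1
Collision at t=8/5: particles 2 and 3 swap velocities; positions: p0=-6/5 p1=72/5 p2=87/5 p3=87/5; velocities now: v0=-2 v1=-1 v2=-1 v3=4
Advance to t=2 (no further collisions before then); velocities: v0=-2 v1=-1 v2=-1 v3=4; positions = -2 14 17 19

Answer: -2 14 17 19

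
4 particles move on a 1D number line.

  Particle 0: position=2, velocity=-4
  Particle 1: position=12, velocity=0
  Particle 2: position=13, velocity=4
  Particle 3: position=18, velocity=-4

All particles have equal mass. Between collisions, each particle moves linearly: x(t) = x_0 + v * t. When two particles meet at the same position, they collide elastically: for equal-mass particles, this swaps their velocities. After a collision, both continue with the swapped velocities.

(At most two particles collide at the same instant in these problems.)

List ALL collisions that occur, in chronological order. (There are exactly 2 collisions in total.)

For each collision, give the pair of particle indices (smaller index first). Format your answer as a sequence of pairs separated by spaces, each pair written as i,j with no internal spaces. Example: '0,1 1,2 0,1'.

Collision at t=5/8: particles 2 and 3 swap velocities; positions: p0=-1/2 p1=12 p2=31/2 p3=31/2; velocities now: v0=-4 v1=0 v2=-4 v3=4
Collision at t=3/2: particles 1 and 2 swap velocities; positions: p0=-4 p1=12 p2=12 p3=19; velocities now: v0=-4 v1=-4 v2=0 v3=4

Answer: 2,3 1,2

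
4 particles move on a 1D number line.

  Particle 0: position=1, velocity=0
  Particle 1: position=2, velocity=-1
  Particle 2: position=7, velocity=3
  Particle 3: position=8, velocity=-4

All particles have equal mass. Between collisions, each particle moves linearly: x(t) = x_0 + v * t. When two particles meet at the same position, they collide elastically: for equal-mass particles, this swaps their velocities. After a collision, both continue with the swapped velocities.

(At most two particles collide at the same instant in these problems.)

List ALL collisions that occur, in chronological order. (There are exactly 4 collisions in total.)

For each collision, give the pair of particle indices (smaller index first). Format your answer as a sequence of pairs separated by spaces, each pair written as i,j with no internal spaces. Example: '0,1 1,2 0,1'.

Collision at t=1/7: particles 2 and 3 swap velocities; positions: p0=1 p1=13/7 p2=52/7 p3=52/7; velocities now: v0=0 v1=-1 v2=-4 v3=3
Collision at t=1: particles 0 and 1 swap velocities; positions: p0=1 p1=1 p2=4 p3=10; velocities now: v0=-1 v1=0 v2=-4 v3=3
Collision at t=7/4: particles 1 and 2 swap velocities; positions: p0=1/4 p1=1 p2=1 p3=49/4; velocities now: v0=-1 v1=-4 v2=0 v3=3
Collision at t=2: particles 0 and 1 swap velocities; positions: p0=0 p1=0 p2=1 p3=13; velocities now: v0=-4 v1=-1 v2=0 v3=3

Answer: 2,3 0,1 1,2 0,1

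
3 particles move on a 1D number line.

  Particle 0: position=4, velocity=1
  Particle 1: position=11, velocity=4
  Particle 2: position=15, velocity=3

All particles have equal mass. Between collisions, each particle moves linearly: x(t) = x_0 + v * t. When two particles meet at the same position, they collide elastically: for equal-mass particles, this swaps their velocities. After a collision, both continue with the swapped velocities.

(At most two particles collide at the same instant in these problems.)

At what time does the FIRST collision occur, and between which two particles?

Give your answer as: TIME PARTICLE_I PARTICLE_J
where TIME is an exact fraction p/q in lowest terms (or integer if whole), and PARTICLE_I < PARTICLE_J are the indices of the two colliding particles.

Answer: 4 1 2

Derivation:
Pair (0,1): pos 4,11 vel 1,4 -> not approaching (rel speed -3 <= 0)
Pair (1,2): pos 11,15 vel 4,3 -> gap=4, closing at 1/unit, collide at t=4
Earliest collision: t=4 between 1 and 2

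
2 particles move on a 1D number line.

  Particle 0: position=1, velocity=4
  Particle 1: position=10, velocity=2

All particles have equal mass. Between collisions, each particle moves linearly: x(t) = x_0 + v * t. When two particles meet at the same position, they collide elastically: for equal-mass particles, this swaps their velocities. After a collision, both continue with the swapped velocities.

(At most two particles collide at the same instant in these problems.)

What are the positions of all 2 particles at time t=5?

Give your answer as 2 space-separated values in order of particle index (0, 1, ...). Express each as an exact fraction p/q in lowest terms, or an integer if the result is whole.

Collision at t=9/2: particles 0 and 1 swap velocities; positions: p0=19 p1=19; velocities now: v0=2 v1=4
Advance to t=5 (no further collisions before then); velocities: v0=2 v1=4; positions = 20 21

Answer: 20 21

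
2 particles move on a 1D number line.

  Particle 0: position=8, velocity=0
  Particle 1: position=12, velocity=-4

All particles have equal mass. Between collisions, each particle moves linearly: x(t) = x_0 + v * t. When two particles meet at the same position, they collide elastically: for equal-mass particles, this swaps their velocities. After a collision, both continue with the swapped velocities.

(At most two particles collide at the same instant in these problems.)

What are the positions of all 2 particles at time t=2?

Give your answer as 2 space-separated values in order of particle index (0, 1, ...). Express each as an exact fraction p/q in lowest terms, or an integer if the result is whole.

Answer: 4 8

Derivation:
Collision at t=1: particles 0 and 1 swap velocities; positions: p0=8 p1=8; velocities now: v0=-4 v1=0
Advance to t=2 (no further collisions before then); velocities: v0=-4 v1=0; positions = 4 8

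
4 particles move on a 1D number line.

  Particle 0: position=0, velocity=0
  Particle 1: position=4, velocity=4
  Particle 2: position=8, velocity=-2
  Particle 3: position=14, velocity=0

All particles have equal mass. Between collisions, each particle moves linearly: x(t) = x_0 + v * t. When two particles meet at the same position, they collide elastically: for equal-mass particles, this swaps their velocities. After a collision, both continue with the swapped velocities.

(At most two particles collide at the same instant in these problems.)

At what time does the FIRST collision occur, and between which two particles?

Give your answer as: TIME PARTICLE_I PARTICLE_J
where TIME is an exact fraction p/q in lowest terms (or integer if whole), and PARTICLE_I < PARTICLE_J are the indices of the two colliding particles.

Pair (0,1): pos 0,4 vel 0,4 -> not approaching (rel speed -4 <= 0)
Pair (1,2): pos 4,8 vel 4,-2 -> gap=4, closing at 6/unit, collide at t=2/3
Pair (2,3): pos 8,14 vel -2,0 -> not approaching (rel speed -2 <= 0)
Earliest collision: t=2/3 between 1 and 2

Answer: 2/3 1 2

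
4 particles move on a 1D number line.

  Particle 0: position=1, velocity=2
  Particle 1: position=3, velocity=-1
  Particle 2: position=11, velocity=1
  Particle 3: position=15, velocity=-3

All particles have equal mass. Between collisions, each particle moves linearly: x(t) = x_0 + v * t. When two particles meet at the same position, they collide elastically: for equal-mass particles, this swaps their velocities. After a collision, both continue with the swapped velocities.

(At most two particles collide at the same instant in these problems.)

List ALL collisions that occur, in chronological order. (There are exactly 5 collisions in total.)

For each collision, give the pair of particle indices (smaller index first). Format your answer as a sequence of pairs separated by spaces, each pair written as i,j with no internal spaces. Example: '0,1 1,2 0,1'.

Answer: 0,1 2,3 1,2 0,1 2,3

Derivation:
Collision at t=2/3: particles 0 and 1 swap velocities; positions: p0=7/3 p1=7/3 p2=35/3 p3=13; velocities now: v0=-1 v1=2 v2=1 v3=-3
Collision at t=1: particles 2 and 3 swap velocities; positions: p0=2 p1=3 p2=12 p3=12; velocities now: v0=-1 v1=2 v2=-3 v3=1
Collision at t=14/5: particles 1 and 2 swap velocities; positions: p0=1/5 p1=33/5 p2=33/5 p3=69/5; velocities now: v0=-1 v1=-3 v2=2 v3=1
Collision at t=6: particles 0 and 1 swap velocities; positions: p0=-3 p1=-3 p2=13 p3=17; velocities now: v0=-3 v1=-1 v2=2 v3=1
Collision at t=10: particles 2 and 3 swap velocities; positions: p0=-15 p1=-7 p2=21 p3=21; velocities now: v0=-3 v1=-1 v2=1 v3=2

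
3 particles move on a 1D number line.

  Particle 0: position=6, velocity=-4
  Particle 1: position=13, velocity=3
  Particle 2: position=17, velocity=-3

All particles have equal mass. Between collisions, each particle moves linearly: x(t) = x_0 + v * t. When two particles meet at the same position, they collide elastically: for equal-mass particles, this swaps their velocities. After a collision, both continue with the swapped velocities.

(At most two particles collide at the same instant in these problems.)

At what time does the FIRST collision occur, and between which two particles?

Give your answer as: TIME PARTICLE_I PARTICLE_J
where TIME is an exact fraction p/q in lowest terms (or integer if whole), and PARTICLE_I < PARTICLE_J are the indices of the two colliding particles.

Pair (0,1): pos 6,13 vel -4,3 -> not approaching (rel speed -7 <= 0)
Pair (1,2): pos 13,17 vel 3,-3 -> gap=4, closing at 6/unit, collide at t=2/3
Earliest collision: t=2/3 between 1 and 2

Answer: 2/3 1 2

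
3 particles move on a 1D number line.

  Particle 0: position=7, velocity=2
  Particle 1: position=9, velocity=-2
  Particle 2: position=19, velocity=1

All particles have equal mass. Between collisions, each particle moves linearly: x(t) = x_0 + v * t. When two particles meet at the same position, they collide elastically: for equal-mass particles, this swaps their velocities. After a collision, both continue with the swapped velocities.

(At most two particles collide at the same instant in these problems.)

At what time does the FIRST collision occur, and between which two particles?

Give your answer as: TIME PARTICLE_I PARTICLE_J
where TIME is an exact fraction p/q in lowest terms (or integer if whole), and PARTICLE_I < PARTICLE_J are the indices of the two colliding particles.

Pair (0,1): pos 7,9 vel 2,-2 -> gap=2, closing at 4/unit, collide at t=1/2
Pair (1,2): pos 9,19 vel -2,1 -> not approaching (rel speed -3 <= 0)
Earliest collision: t=1/2 between 0 and 1

Answer: 1/2 0 1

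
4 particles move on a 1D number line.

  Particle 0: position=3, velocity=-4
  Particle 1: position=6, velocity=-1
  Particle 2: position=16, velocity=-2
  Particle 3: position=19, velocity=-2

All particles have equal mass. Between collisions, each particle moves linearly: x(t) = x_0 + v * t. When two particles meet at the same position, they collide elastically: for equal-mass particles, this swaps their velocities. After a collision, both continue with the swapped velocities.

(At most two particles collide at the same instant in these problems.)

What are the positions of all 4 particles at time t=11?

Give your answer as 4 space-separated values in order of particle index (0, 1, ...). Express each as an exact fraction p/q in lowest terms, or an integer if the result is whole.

Collision at t=10: particles 1 and 2 swap velocities; positions: p0=-37 p1=-4 p2=-4 p3=-1; velocities now: v0=-4 v1=-2 v2=-1 v3=-2
Advance to t=11 (no further collisions before then); velocities: v0=-4 v1=-2 v2=-1 v3=-2; positions = -41 -6 -5 -3

Answer: -41 -6 -5 -3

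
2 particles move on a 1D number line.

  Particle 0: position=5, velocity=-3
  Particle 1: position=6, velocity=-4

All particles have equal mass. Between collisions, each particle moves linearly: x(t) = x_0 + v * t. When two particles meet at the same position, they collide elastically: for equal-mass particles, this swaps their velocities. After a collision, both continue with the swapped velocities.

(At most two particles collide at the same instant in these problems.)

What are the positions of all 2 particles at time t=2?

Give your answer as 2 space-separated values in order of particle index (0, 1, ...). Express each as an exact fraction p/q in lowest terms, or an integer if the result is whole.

Collision at t=1: particles 0 and 1 swap velocities; positions: p0=2 p1=2; velocities now: v0=-4 v1=-3
Advance to t=2 (no further collisions before then); velocities: v0=-4 v1=-3; positions = -2 -1

Answer: -2 -1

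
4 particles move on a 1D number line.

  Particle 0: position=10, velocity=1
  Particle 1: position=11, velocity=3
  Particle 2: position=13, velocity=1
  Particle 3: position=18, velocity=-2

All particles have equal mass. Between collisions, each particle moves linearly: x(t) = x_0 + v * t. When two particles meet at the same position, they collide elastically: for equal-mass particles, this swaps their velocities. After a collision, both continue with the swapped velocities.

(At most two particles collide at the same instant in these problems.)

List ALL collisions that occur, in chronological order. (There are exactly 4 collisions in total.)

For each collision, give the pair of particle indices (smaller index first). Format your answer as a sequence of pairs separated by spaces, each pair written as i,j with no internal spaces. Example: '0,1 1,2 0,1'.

Answer: 1,2 2,3 1,2 0,1

Derivation:
Collision at t=1: particles 1 and 2 swap velocities; positions: p0=11 p1=14 p2=14 p3=16; velocities now: v0=1 v1=1 v2=3 v3=-2
Collision at t=7/5: particles 2 and 3 swap velocities; positions: p0=57/5 p1=72/5 p2=76/5 p3=76/5; velocities now: v0=1 v1=1 v2=-2 v3=3
Collision at t=5/3: particles 1 and 2 swap velocities; positions: p0=35/3 p1=44/3 p2=44/3 p3=16; velocities now: v0=1 v1=-2 v2=1 v3=3
Collision at t=8/3: particles 0 and 1 swap velocities; positions: p0=38/3 p1=38/3 p2=47/3 p3=19; velocities now: v0=-2 v1=1 v2=1 v3=3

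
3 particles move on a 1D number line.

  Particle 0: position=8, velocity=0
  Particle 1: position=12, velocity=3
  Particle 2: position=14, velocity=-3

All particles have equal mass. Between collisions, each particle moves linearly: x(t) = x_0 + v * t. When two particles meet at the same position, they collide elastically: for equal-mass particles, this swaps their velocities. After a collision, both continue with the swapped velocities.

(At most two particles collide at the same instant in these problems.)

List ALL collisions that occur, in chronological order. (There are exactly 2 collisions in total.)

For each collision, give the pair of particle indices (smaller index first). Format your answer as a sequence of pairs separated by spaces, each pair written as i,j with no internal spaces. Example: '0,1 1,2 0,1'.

Answer: 1,2 0,1

Derivation:
Collision at t=1/3: particles 1 and 2 swap velocities; positions: p0=8 p1=13 p2=13; velocities now: v0=0 v1=-3 v2=3
Collision at t=2: particles 0 and 1 swap velocities; positions: p0=8 p1=8 p2=18; velocities now: v0=-3 v1=0 v2=3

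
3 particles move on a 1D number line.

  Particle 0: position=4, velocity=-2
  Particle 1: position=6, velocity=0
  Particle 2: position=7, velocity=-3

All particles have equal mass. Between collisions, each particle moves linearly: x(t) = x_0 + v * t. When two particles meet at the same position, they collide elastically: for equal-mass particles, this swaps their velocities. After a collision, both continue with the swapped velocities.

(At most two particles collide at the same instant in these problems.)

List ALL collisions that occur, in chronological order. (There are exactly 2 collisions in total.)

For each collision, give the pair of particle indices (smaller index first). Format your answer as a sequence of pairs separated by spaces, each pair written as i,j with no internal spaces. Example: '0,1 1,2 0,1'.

Answer: 1,2 0,1

Derivation:
Collision at t=1/3: particles 1 and 2 swap velocities; positions: p0=10/3 p1=6 p2=6; velocities now: v0=-2 v1=-3 v2=0
Collision at t=3: particles 0 and 1 swap velocities; positions: p0=-2 p1=-2 p2=6; velocities now: v0=-3 v1=-2 v2=0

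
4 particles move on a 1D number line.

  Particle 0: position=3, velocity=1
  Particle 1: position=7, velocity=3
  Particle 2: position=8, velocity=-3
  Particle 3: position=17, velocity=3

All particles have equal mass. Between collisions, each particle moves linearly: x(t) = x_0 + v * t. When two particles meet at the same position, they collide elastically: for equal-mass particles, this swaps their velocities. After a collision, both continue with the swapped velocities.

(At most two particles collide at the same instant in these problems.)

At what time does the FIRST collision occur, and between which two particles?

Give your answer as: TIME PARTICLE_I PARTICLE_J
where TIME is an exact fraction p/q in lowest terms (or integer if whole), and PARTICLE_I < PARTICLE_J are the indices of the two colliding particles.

Pair (0,1): pos 3,7 vel 1,3 -> not approaching (rel speed -2 <= 0)
Pair (1,2): pos 7,8 vel 3,-3 -> gap=1, closing at 6/unit, collide at t=1/6
Pair (2,3): pos 8,17 vel -3,3 -> not approaching (rel speed -6 <= 0)
Earliest collision: t=1/6 between 1 and 2

Answer: 1/6 1 2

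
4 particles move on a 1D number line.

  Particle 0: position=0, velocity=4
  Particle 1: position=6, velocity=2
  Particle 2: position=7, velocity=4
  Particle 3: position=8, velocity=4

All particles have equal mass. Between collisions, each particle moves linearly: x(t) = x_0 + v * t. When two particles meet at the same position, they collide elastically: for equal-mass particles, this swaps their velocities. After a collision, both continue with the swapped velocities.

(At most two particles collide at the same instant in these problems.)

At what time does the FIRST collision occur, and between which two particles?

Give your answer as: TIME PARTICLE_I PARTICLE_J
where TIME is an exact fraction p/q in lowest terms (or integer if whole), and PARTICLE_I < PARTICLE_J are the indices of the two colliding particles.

Pair (0,1): pos 0,6 vel 4,2 -> gap=6, closing at 2/unit, collide at t=3
Pair (1,2): pos 6,7 vel 2,4 -> not approaching (rel speed -2 <= 0)
Pair (2,3): pos 7,8 vel 4,4 -> not approaching (rel speed 0 <= 0)
Earliest collision: t=3 between 0 and 1

Answer: 3 0 1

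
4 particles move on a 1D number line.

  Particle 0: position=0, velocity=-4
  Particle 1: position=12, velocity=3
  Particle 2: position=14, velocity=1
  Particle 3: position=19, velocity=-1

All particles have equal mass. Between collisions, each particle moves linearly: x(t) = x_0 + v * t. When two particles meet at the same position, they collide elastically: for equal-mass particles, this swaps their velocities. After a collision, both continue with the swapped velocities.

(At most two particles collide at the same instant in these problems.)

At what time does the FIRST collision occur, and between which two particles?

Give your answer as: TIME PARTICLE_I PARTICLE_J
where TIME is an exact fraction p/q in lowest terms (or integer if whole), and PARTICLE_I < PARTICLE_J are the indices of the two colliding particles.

Answer: 1 1 2

Derivation:
Pair (0,1): pos 0,12 vel -4,3 -> not approaching (rel speed -7 <= 0)
Pair (1,2): pos 12,14 vel 3,1 -> gap=2, closing at 2/unit, collide at t=1
Pair (2,3): pos 14,19 vel 1,-1 -> gap=5, closing at 2/unit, collide at t=5/2
Earliest collision: t=1 between 1 and 2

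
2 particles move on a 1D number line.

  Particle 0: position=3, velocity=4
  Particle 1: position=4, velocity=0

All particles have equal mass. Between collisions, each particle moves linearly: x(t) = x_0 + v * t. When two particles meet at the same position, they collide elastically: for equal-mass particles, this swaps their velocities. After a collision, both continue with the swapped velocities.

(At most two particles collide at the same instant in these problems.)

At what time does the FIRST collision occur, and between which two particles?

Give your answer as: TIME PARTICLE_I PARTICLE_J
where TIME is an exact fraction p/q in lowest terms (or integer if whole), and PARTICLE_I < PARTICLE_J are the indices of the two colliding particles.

Pair (0,1): pos 3,4 vel 4,0 -> gap=1, closing at 4/unit, collide at t=1/4
Earliest collision: t=1/4 between 0 and 1

Answer: 1/4 0 1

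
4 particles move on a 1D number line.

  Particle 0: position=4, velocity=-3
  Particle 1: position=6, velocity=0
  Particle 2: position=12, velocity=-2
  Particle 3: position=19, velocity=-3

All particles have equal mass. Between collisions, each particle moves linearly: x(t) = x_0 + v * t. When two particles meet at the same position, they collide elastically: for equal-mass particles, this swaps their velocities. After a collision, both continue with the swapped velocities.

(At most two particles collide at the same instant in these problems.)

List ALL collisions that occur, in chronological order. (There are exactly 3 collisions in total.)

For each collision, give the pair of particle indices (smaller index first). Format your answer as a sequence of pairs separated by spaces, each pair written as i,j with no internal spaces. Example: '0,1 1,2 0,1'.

Collision at t=3: particles 1 and 2 swap velocities; positions: p0=-5 p1=6 p2=6 p3=10; velocities now: v0=-3 v1=-2 v2=0 v3=-3
Collision at t=13/3: particles 2 and 3 swap velocities; positions: p0=-9 p1=10/3 p2=6 p3=6; velocities now: v0=-3 v1=-2 v2=-3 v3=0
Collision at t=7: particles 1 and 2 swap velocities; positions: p0=-17 p1=-2 p2=-2 p3=6; velocities now: v0=-3 v1=-3 v2=-2 v3=0

Answer: 1,2 2,3 1,2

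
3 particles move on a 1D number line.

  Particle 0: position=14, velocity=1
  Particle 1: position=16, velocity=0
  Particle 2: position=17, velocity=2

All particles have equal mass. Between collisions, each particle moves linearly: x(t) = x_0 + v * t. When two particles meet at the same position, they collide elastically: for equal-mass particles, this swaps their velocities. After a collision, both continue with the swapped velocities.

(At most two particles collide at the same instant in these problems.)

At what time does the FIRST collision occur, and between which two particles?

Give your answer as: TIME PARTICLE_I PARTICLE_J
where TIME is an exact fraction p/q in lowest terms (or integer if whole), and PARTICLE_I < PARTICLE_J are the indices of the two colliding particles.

Answer: 2 0 1

Derivation:
Pair (0,1): pos 14,16 vel 1,0 -> gap=2, closing at 1/unit, collide at t=2
Pair (1,2): pos 16,17 vel 0,2 -> not approaching (rel speed -2 <= 0)
Earliest collision: t=2 between 0 and 1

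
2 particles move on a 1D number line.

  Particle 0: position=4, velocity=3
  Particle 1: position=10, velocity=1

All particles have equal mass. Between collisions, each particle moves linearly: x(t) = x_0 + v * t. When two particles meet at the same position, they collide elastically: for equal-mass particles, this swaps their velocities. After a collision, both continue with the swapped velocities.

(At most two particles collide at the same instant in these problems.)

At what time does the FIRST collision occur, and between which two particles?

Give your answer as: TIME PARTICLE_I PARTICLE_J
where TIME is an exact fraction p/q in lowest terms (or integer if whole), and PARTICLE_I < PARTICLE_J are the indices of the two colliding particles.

Pair (0,1): pos 4,10 vel 3,1 -> gap=6, closing at 2/unit, collide at t=3
Earliest collision: t=3 between 0 and 1

Answer: 3 0 1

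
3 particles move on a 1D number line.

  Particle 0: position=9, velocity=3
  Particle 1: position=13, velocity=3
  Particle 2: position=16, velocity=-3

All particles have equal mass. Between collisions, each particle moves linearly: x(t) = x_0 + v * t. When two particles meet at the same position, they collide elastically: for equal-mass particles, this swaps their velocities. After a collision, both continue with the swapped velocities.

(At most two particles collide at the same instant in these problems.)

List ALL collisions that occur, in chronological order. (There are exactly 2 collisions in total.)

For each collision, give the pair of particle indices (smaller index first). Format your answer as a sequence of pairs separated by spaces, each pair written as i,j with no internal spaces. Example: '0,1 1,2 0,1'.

Answer: 1,2 0,1

Derivation:
Collision at t=1/2: particles 1 and 2 swap velocities; positions: p0=21/2 p1=29/2 p2=29/2; velocities now: v0=3 v1=-3 v2=3
Collision at t=7/6: particles 0 and 1 swap velocities; positions: p0=25/2 p1=25/2 p2=33/2; velocities now: v0=-3 v1=3 v2=3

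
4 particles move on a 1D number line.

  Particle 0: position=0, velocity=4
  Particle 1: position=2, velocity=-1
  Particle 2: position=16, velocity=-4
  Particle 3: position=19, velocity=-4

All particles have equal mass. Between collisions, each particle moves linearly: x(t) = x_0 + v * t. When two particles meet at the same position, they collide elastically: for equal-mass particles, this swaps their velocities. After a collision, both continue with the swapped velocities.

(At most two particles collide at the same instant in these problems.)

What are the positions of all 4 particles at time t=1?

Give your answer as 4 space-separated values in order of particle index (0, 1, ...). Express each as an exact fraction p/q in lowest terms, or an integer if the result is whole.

Answer: 1 4 12 15

Derivation:
Collision at t=2/5: particles 0 and 1 swap velocities; positions: p0=8/5 p1=8/5 p2=72/5 p3=87/5; velocities now: v0=-1 v1=4 v2=-4 v3=-4
Advance to t=1 (no further collisions before then); velocities: v0=-1 v1=4 v2=-4 v3=-4; positions = 1 4 12 15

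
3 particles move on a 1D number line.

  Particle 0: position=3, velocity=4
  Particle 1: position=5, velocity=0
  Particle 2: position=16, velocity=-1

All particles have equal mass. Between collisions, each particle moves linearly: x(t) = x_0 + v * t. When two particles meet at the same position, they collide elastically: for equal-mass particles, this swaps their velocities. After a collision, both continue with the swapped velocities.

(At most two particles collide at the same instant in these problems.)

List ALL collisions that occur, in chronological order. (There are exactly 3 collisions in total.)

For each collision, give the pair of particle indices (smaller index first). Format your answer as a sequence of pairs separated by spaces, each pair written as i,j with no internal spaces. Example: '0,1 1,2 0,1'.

Collision at t=1/2: particles 0 and 1 swap velocities; positions: p0=5 p1=5 p2=31/2; velocities now: v0=0 v1=4 v2=-1
Collision at t=13/5: particles 1 and 2 swap velocities; positions: p0=5 p1=67/5 p2=67/5; velocities now: v0=0 v1=-1 v2=4
Collision at t=11: particles 0 and 1 swap velocities; positions: p0=5 p1=5 p2=47; velocities now: v0=-1 v1=0 v2=4

Answer: 0,1 1,2 0,1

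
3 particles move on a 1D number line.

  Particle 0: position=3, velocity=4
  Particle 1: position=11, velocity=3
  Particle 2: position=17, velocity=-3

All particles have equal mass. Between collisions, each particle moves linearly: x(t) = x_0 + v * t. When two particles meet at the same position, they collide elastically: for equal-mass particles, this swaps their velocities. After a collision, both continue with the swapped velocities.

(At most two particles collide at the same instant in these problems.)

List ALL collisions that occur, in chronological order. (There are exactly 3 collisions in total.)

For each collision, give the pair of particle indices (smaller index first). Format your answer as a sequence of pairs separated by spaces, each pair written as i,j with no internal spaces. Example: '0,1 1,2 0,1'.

Collision at t=1: particles 1 and 2 swap velocities; positions: p0=7 p1=14 p2=14; velocities now: v0=4 v1=-3 v2=3
Collision at t=2: particles 0 and 1 swap velocities; positions: p0=11 p1=11 p2=17; velocities now: v0=-3 v1=4 v2=3
Collision at t=8: particles 1 and 2 swap velocities; positions: p0=-7 p1=35 p2=35; velocities now: v0=-3 v1=3 v2=4

Answer: 1,2 0,1 1,2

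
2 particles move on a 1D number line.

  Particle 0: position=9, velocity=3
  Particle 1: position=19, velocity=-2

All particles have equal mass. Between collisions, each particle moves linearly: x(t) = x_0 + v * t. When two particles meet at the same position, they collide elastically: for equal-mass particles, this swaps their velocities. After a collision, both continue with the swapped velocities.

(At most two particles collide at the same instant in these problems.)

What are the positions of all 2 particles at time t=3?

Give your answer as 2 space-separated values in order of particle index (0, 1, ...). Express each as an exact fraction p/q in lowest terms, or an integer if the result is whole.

Collision at t=2: particles 0 and 1 swap velocities; positions: p0=15 p1=15; velocities now: v0=-2 v1=3
Advance to t=3 (no further collisions before then); velocities: v0=-2 v1=3; positions = 13 18

Answer: 13 18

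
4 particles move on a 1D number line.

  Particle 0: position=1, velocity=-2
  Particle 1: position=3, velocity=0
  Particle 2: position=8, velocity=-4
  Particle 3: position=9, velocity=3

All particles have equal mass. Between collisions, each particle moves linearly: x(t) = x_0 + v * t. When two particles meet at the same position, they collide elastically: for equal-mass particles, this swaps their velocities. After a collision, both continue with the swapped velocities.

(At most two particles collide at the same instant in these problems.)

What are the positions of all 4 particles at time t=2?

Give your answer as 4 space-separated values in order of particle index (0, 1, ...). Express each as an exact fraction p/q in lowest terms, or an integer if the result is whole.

Answer: -3 0 3 15

Derivation:
Collision at t=5/4: particles 1 and 2 swap velocities; positions: p0=-3/2 p1=3 p2=3 p3=51/4; velocities now: v0=-2 v1=-4 v2=0 v3=3
Advance to t=2 (no further collisions before then); velocities: v0=-2 v1=-4 v2=0 v3=3; positions = -3 0 3 15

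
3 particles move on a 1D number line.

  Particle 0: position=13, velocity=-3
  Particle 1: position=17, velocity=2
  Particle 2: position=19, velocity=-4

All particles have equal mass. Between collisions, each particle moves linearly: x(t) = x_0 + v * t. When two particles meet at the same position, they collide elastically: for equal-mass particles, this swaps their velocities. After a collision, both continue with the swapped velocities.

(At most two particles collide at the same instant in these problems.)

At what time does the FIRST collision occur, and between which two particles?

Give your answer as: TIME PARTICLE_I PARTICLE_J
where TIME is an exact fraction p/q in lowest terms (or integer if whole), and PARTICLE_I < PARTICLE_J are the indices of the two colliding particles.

Pair (0,1): pos 13,17 vel -3,2 -> not approaching (rel speed -5 <= 0)
Pair (1,2): pos 17,19 vel 2,-4 -> gap=2, closing at 6/unit, collide at t=1/3
Earliest collision: t=1/3 between 1 and 2

Answer: 1/3 1 2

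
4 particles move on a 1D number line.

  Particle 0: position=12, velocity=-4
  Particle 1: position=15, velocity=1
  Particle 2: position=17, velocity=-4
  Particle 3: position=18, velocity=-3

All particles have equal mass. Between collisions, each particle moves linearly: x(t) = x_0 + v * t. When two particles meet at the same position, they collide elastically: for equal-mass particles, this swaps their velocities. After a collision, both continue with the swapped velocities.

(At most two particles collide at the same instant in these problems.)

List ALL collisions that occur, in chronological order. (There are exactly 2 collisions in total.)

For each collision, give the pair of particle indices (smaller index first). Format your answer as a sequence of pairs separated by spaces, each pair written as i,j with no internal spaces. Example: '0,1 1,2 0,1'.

Answer: 1,2 2,3

Derivation:
Collision at t=2/5: particles 1 and 2 swap velocities; positions: p0=52/5 p1=77/5 p2=77/5 p3=84/5; velocities now: v0=-4 v1=-4 v2=1 v3=-3
Collision at t=3/4: particles 2 and 3 swap velocities; positions: p0=9 p1=14 p2=63/4 p3=63/4; velocities now: v0=-4 v1=-4 v2=-3 v3=1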